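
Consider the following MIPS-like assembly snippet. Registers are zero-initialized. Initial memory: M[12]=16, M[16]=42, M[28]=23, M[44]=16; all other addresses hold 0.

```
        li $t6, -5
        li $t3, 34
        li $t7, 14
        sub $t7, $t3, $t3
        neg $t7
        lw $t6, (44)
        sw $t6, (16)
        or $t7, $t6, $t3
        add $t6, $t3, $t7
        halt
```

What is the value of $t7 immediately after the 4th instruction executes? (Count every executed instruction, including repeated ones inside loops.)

0

li $t6, -5 → $t6=-5
li $t3, 34 → $t3=34
li $t7, 14 → $t7=14
sub $t7, $t3, $t3 → $t7=34-34=0
After step 4: $t7 = 0.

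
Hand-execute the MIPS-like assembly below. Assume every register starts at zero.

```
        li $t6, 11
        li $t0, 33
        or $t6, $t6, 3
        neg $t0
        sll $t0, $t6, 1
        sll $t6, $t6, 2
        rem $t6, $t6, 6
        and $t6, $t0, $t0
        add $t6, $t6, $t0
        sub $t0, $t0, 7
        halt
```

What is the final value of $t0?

li $t6, 11 → $t6=11
li $t0, 33 → $t0=33
or $t6, $t6, 3 → $t6=11|3=11
neg $t0 → $t0=-(33)=-33
sll $t0, $t6, 1 → $t0=11<<1=22
sll $t6, $t6, 2 → $t6=11<<2=44
rem $t6, $t6, 6 → $t6=44%6=2
and $t6, $t0, $t0 → $t6=22&22=22
add $t6, $t6, $t0 → $t6=22+22=44
sub $t0, $t0, 7 → $t0=22-7=15
halt.

15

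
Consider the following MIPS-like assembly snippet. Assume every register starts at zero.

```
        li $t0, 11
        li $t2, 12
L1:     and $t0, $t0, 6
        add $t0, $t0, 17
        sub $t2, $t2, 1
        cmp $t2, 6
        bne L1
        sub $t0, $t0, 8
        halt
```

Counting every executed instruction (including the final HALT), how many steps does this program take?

34

li $t0, 11 → $t0=11
li $t2, 12 → $t2=12
and $t0, $t0, 6 → $t0=11&6=2
add $t0, $t0, 17 → $t0=2+17=19
sub $t2, $t2, 1 → $t2=12-1=11
cmp $t2, 6  (cmp 11,6)
bne L1: taken
and $t0, $t0, 6 → $t0=19&6=2
add $t0, $t0, 17 → $t0=2+17=19
sub $t2, $t2, 1 → $t2=11-1=10
cmp $t2, 6  (cmp 10,6)
bne L1: taken
and $t0, $t0, 6 → $t0=19&6=2
add $t0, $t0, 17 → $t0=2+17=19
sub $t2, $t2, 1 → $t2=10-1=9
cmp $t2, 6  (cmp 9,6)
bne L1: taken
and $t0, $t0, 6 → $t0=19&6=2
add $t0, $t0, 17 → $t0=2+17=19
sub $t2, $t2, 1 → $t2=9-1=8
cmp $t2, 6  (cmp 8,6)
bne L1: taken
and $t0, $t0, 6 → $t0=19&6=2
add $t0, $t0, 17 → $t0=2+17=19
sub $t2, $t2, 1 → $t2=8-1=7
cmp $t2, 6  (cmp 7,6)
bne L1: taken
and $t0, $t0, 6 → $t0=19&6=2
add $t0, $t0, 17 → $t0=2+17=19
sub $t2, $t2, 1 → $t2=7-1=6
cmp $t2, 6  (cmp 6,6)
bne L1: not taken
sub $t0, $t0, 8 → $t0=19-8=11
halt.
Total executed instructions: 34.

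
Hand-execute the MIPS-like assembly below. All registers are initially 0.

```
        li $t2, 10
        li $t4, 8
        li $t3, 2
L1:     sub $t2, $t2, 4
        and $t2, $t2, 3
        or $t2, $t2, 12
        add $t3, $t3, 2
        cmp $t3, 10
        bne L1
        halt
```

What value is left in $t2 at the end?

14

after li $t2, 10: $t2=10
after li $t4, 8: $t4=8
after li $t3, 2: $t3=2
after sub $t2, $t2, 4: $t2=10-4=6
after and $t2, $t2, 3: $t2=6&3=2
after or $t2, $t2, 12: $t2=2|12=14
after add $t3, $t3, 2: $t3=2+2=4
cmp $t3, 10  (cmp 4,10)
bne L1: taken
after sub $t2, $t2, 4: $t2=14-4=10
after and $t2, $t2, 3: $t2=10&3=2
after or $t2, $t2, 12: $t2=2|12=14
after add $t3, $t3, 2: $t3=4+2=6
cmp $t3, 10  (cmp 6,10)
bne L1: taken
after sub $t2, $t2, 4: $t2=14-4=10
after and $t2, $t2, 3: $t2=10&3=2
after or $t2, $t2, 12: $t2=2|12=14
after add $t3, $t3, 2: $t3=6+2=8
cmp $t3, 10  (cmp 8,10)
bne L1: taken
after sub $t2, $t2, 4: $t2=14-4=10
after and $t2, $t2, 3: $t2=10&3=2
after or $t2, $t2, 12: $t2=2|12=14
after add $t3, $t3, 2: $t3=8+2=10
cmp $t3, 10  (cmp 10,10)
bne L1: not taken
halt.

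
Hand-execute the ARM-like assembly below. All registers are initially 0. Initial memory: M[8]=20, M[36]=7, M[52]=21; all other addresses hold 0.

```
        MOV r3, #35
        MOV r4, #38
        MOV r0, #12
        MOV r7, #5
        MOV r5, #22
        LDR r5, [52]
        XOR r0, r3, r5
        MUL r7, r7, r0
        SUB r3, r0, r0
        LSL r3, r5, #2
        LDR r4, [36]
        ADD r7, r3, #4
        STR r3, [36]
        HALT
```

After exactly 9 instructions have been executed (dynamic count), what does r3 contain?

after MOV r3, #35: r3=35
after MOV r4, #38: r4=38
after MOV r0, #12: r0=12
after MOV r7, #5: r7=5
after MOV r5, #22: r5=22
after LDR r5, [52]: r5=M[52]=21
after XOR r0, r3, r5: r0=35^21=54
after MUL r7, r7, r0: r7=5*54=270
after SUB r3, r0, r0: r3=54-54=0
After step 9: r3 = 0.

0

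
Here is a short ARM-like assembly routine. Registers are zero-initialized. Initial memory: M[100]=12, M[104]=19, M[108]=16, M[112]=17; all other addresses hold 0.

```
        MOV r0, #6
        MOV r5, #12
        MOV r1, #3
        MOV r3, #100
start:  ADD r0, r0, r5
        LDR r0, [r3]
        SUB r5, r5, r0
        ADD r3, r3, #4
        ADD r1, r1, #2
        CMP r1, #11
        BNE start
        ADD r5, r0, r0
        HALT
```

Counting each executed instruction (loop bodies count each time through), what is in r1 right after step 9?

5

after MOV r0, #6: r0=6
after MOV r5, #12: r5=12
after MOV r1, #3: r1=3
after MOV r3, #100: r3=100
after ADD r0, r0, r5: r0=6+12=18
after LDR r0, [r3]: r0=M[100]=12
after SUB r5, r5, r0: r5=12-12=0
after ADD r3, r3, #4: r3=100+4=104
after ADD r1, r1, #2: r1=3+2=5
After step 9: r1 = 5.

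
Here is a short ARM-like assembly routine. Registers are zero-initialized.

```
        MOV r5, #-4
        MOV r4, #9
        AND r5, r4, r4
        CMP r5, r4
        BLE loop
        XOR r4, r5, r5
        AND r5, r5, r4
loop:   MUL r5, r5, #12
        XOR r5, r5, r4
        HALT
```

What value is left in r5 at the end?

r5=-4
r4=9
r5=9&9=9
CMP r5, r4  (cmp 9,9)
BLE loop: taken
r5=9*12=108
r5=108^9=101
halt.

101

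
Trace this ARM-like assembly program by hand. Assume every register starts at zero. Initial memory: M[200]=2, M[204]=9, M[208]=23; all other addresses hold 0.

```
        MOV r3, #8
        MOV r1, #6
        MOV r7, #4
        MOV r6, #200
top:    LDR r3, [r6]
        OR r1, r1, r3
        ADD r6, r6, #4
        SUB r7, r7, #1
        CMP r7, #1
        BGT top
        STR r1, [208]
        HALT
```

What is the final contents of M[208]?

r3=8
r1=6
r7=4
r6=200
r3=M[200]=2
r1=6|2=6
r6=200+4=204
r7=4-1=3
CMP r7, #1  (cmp 3,1)
BGT top: taken
r3=M[204]=9
r1=6|9=15
r6=204+4=208
r7=3-1=2
CMP r7, #1  (cmp 2,1)
BGT top: taken
r3=M[208]=23
r1=15|23=31
r6=208+4=212
r7=2-1=1
CMP r7, #1  (cmp 1,1)
BGT top: not taken
STR r1, [208] → M[208]=31
halt.

31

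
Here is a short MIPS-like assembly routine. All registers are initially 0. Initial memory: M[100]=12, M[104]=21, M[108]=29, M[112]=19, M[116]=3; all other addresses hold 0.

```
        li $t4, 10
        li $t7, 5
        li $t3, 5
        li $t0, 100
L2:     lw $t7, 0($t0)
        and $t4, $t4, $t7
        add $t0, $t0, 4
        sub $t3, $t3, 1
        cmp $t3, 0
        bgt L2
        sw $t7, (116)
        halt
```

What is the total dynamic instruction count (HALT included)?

36

$t4=10
$t7=5
$t3=5
$t0=100
$t7=M[100]=12
$t4=10&12=8
$t0=100+4=104
$t3=5-1=4
cmp $t3, 0  (cmp 4,0)
bgt L2: taken
$t7=M[104]=21
$t4=8&21=0
$t0=104+4=108
$t3=4-1=3
cmp $t3, 0  (cmp 3,0)
bgt L2: taken
$t7=M[108]=29
$t4=0&29=0
$t0=108+4=112
$t3=3-1=2
cmp $t3, 0  (cmp 2,0)
bgt L2: taken
$t7=M[112]=19
$t4=0&19=0
$t0=112+4=116
$t3=2-1=1
cmp $t3, 0  (cmp 1,0)
bgt L2: taken
$t7=M[116]=3
$t4=0&3=0
$t0=116+4=120
$t3=1-1=0
cmp $t3, 0  (cmp 0,0)
bgt L2: not taken
sw $t7, (116) → M[116]=3
halt.
Total executed instructions: 36.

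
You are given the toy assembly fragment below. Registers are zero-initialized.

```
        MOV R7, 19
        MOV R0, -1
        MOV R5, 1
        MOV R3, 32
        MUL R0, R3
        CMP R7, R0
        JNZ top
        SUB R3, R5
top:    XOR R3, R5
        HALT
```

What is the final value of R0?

R7=19
R0=-1
R5=1
R3=32
R0=(-1)*32=-32
CMP R7, R0  (cmp 19,-32)
JNZ top: taken
R3=32^1=33
halt.

-32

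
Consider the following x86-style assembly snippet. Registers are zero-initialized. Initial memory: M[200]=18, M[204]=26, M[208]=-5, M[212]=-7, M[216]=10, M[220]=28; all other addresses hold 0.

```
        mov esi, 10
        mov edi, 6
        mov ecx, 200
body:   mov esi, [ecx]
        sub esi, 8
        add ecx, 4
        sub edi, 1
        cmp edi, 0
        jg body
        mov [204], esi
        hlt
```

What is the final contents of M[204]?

esi=10
edi=6
ecx=200
esi=M[200]=18
esi=18-8=10
ecx=200+4=204
edi=6-1=5
cmp edi, 0  (cmp 5,0)
jg body: taken
esi=M[204]=26
esi=26-8=18
ecx=204+4=208
edi=5-1=4
cmp edi, 0  (cmp 4,0)
jg body: taken
esi=M[208]=-5
esi=(-5)-8=-13
ecx=208+4=212
edi=4-1=3
cmp edi, 0  (cmp 3,0)
jg body: taken
esi=M[212]=-7
esi=(-7)-8=-15
ecx=212+4=216
edi=3-1=2
cmp edi, 0  (cmp 2,0)
jg body: taken
esi=M[216]=10
esi=10-8=2
ecx=216+4=220
edi=2-1=1
cmp edi, 0  (cmp 1,0)
jg body: taken
esi=M[220]=28
esi=28-8=20
ecx=220+4=224
edi=1-1=0
cmp edi, 0  (cmp 0,0)
jg body: not taken
mov [204], esi → M[204]=20
halt.

20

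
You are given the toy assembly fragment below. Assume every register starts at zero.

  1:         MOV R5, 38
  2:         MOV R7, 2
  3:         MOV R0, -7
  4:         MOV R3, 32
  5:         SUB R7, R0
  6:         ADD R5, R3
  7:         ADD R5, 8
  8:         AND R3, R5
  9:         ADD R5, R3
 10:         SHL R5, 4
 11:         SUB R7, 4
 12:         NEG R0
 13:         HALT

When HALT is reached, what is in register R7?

R5=38
R7=2
R0=-7
R3=32
R7=2-(-7)=9
R5=38+32=70
R5=70+8=78
R3=32&78=0
R5=78+0=78
R5=78<<4=1248
R7=9-4=5
R0=-(-7)=7
halt.

5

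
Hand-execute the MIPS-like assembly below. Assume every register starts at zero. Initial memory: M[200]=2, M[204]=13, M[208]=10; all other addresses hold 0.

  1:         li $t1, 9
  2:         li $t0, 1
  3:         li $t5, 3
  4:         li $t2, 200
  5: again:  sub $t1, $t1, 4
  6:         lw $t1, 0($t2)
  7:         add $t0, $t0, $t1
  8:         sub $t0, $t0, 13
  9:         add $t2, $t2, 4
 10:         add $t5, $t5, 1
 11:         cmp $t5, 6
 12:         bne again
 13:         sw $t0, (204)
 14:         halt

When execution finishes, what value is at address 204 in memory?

$t1=9
$t0=1
$t5=3
$t2=200
$t1=9-4=5
$t1=M[200]=2
$t0=1+2=3
$t0=3-13=-10
$t2=200+4=204
$t5=3+1=4
cmp $t5, 6  (cmp 4,6)
bne again: taken
$t1=2-4=-2
$t1=M[204]=13
$t0=(-10)+13=3
$t0=3-13=-10
$t2=204+4=208
$t5=4+1=5
cmp $t5, 6  (cmp 5,6)
bne again: taken
$t1=13-4=9
$t1=M[208]=10
$t0=(-10)+10=0
$t0=0-13=-13
$t2=208+4=212
$t5=5+1=6
cmp $t5, 6  (cmp 6,6)
bne again: not taken
sw $t0, (204) → M[204]=-13
halt.

-13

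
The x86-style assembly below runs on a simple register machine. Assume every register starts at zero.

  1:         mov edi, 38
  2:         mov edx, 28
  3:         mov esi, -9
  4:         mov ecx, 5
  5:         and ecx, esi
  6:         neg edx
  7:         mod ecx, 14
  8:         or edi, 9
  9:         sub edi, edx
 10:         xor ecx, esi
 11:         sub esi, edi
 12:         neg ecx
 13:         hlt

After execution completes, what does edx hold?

-28

after mov edi, 38: edi=38
after mov edx, 28: edx=28
after mov esi, -9: esi=-9
after mov ecx, 5: ecx=5
after and ecx, esi: ecx=5&(-9)=5
after neg edx: edx=-(28)=-28
after mod ecx, 14: ecx=5%14=5
after or edi, 9: edi=38|9=47
after sub edi, edx: edi=47-(-28)=75
after xor ecx, esi: ecx=5^(-9)=-14
after sub esi, edi: esi=(-9)-75=-84
after neg ecx: ecx=-(-14)=14
halt.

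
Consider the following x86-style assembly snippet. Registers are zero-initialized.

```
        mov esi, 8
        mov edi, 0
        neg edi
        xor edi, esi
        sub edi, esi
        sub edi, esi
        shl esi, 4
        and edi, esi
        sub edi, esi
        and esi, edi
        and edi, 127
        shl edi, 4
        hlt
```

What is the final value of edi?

0

esi=8
edi=0
edi=-(0)=0
edi=0^8=8
edi=8-8=0
edi=0-8=-8
esi=8<<4=128
edi=(-8)&128=128
edi=128-128=0
esi=128&0=0
edi=0&127=0
edi=0<<4=0
halt.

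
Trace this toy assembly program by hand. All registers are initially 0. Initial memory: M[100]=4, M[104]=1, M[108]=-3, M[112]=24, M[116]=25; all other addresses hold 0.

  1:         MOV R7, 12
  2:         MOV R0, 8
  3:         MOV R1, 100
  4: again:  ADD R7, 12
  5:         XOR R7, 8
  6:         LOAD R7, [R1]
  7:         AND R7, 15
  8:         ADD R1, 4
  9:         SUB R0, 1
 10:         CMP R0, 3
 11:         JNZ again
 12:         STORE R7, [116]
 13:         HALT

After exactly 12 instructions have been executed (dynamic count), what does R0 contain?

7

after MOV R7, 12: R7=12
after MOV R0, 8: R0=8
after MOV R1, 100: R1=100
after ADD R7, 12: R7=12+12=24
after XOR R7, 8: R7=24^8=16
after LOAD R7, [R1]: R7=M[100]=4
after AND R7, 15: R7=4&15=4
after ADD R1, 4: R1=100+4=104
after SUB R0, 1: R0=8-1=7
CMP R0, 3  (cmp 7,3)
JNZ again: taken
after ADD R7, 12: R7=4+12=16
After step 12: R0 = 7.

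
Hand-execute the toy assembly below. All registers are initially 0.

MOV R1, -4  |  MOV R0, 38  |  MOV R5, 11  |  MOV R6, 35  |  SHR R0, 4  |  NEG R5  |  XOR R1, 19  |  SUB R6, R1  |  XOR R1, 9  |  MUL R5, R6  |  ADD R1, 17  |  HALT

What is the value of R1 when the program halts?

-9

MOV R1, -4 → R1=-4
MOV R0, 38 → R0=38
MOV R5, 11 → R5=11
MOV R6, 35 → R6=35
SHR R0, 4 → R0=38>>4=2
NEG R5 → R5=-(11)=-11
XOR R1, 19 → R1=(-4)^19=-17
SUB R6, R1 → R6=35-(-17)=52
XOR R1, 9 → R1=(-17)^9=-26
MUL R5, R6 → R5=(-11)*52=-572
ADD R1, 17 → R1=(-26)+17=-9
halt.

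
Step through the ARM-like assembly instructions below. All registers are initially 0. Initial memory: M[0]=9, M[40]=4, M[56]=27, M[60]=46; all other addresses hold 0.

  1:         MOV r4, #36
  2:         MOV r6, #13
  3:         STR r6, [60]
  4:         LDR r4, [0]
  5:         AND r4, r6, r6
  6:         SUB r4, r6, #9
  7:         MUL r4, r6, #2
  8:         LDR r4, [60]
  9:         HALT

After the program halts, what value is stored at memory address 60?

after MOV r4, #36: r4=36
after MOV r6, #13: r6=13
STR r6, [60] → M[60]=13
after LDR r4, [0]: r4=M[0]=9
after AND r4, r6, r6: r4=13&13=13
after SUB r4, r6, #9: r4=13-9=4
after MUL r4, r6, #2: r4=13*2=26
after LDR r4, [60]: r4=M[60]=13
halt.

13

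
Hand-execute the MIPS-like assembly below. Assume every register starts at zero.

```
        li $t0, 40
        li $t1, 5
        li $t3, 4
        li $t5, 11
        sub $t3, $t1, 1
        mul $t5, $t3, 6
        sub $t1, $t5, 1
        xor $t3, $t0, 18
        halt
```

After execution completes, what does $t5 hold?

24

$t0=40
$t1=5
$t3=4
$t5=11
$t3=5-1=4
$t5=4*6=24
$t1=24-1=23
$t3=40^18=58
halt.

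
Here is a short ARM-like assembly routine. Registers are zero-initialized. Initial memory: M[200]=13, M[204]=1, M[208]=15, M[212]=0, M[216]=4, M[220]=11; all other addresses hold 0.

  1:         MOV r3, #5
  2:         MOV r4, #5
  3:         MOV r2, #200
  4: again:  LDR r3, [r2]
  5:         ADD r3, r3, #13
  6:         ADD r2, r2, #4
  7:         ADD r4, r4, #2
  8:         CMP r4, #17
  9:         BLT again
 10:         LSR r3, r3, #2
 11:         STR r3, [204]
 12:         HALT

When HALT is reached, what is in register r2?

224

r3=5
r4=5
r2=200
r3=M[200]=13
r3=13+13=26
r2=200+4=204
r4=5+2=7
CMP r4, #17  (cmp 7,17)
BLT again: taken
r3=M[204]=1
r3=1+13=14
r2=204+4=208
r4=7+2=9
CMP r4, #17  (cmp 9,17)
BLT again: taken
r3=M[208]=15
r3=15+13=28
r2=208+4=212
r4=9+2=11
CMP r4, #17  (cmp 11,17)
BLT again: taken
r3=M[212]=0
r3=0+13=13
r2=212+4=216
r4=11+2=13
CMP r4, #17  (cmp 13,17)
BLT again: taken
r3=M[216]=4
r3=4+13=17
r2=216+4=220
r4=13+2=15
CMP r4, #17  (cmp 15,17)
BLT again: taken
r3=M[220]=11
r3=11+13=24
r2=220+4=224
r4=15+2=17
CMP r4, #17  (cmp 17,17)
BLT again: not taken
r3=24>>2=6
STR r3, [204] → M[204]=6
halt.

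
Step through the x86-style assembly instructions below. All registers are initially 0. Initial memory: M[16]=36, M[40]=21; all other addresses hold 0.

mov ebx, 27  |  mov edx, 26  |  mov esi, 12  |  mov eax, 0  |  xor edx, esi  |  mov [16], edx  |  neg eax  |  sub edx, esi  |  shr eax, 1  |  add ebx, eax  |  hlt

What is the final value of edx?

ebx=27
edx=26
esi=12
eax=0
edx=26^12=22
mov [16], edx → M[16]=22
eax=-(0)=0
edx=22-12=10
eax=0>>1=0
ebx=27+0=27
halt.

10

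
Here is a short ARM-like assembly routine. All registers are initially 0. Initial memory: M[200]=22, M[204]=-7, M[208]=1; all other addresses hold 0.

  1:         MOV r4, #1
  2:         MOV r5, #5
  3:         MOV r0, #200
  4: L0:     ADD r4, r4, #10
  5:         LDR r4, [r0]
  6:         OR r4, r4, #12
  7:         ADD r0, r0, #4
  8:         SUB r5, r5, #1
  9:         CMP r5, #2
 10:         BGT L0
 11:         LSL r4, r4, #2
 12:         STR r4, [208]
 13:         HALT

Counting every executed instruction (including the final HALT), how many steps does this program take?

27

MOV r4, #1 → r4=1
MOV r5, #5 → r5=5
MOV r0, #200 → r0=200
ADD r4, r4, #10 → r4=1+10=11
LDR r4, [r0] → r4=M[200]=22
OR r4, r4, #12 → r4=22|12=30
ADD r0, r0, #4 → r0=200+4=204
SUB r5, r5, #1 → r5=5-1=4
CMP r5, #2  (cmp 4,2)
BGT L0: taken
ADD r4, r4, #10 → r4=30+10=40
LDR r4, [r0] → r4=M[204]=-7
OR r4, r4, #12 → r4=(-7)|12=-3
ADD r0, r0, #4 → r0=204+4=208
SUB r5, r5, #1 → r5=4-1=3
CMP r5, #2  (cmp 3,2)
BGT L0: taken
ADD r4, r4, #10 → r4=(-3)+10=7
LDR r4, [r0] → r4=M[208]=1
OR r4, r4, #12 → r4=1|12=13
ADD r0, r0, #4 → r0=208+4=212
SUB r5, r5, #1 → r5=3-1=2
CMP r5, #2  (cmp 2,2)
BGT L0: not taken
LSL r4, r4, #2 → r4=13<<2=52
STR r4, [208] → M[208]=52
halt.
Total executed instructions: 27.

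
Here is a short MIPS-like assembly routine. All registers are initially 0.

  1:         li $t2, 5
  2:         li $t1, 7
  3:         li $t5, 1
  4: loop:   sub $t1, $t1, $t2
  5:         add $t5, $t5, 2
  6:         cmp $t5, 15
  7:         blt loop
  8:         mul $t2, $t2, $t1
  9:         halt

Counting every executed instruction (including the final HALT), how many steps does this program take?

33

after li $t2, 5: $t2=5
after li $t1, 7: $t1=7
after li $t5, 1: $t5=1
after sub $t1, $t1, $t2: $t1=7-5=2
after add $t5, $t5, 2: $t5=1+2=3
cmp $t5, 15  (cmp 3,15)
blt loop: taken
after sub $t1, $t1, $t2: $t1=2-5=-3
after add $t5, $t5, 2: $t5=3+2=5
cmp $t5, 15  (cmp 5,15)
blt loop: taken
after sub $t1, $t1, $t2: $t1=(-3)-5=-8
after add $t5, $t5, 2: $t5=5+2=7
cmp $t5, 15  (cmp 7,15)
blt loop: taken
after sub $t1, $t1, $t2: $t1=(-8)-5=-13
after add $t5, $t5, 2: $t5=7+2=9
cmp $t5, 15  (cmp 9,15)
blt loop: taken
after sub $t1, $t1, $t2: $t1=(-13)-5=-18
after add $t5, $t5, 2: $t5=9+2=11
cmp $t5, 15  (cmp 11,15)
blt loop: taken
after sub $t1, $t1, $t2: $t1=(-18)-5=-23
after add $t5, $t5, 2: $t5=11+2=13
cmp $t5, 15  (cmp 13,15)
blt loop: taken
after sub $t1, $t1, $t2: $t1=(-23)-5=-28
after add $t5, $t5, 2: $t5=13+2=15
cmp $t5, 15  (cmp 15,15)
blt loop: not taken
after mul $t2, $t2, $t1: $t2=5*(-28)=-140
halt.
Total executed instructions: 33.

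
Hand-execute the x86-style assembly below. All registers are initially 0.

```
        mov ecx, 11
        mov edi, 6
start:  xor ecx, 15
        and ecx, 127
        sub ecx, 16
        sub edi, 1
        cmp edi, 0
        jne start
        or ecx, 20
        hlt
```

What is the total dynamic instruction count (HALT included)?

ecx=11
edi=6
ecx=11^15=4
ecx=4&127=4
ecx=4-16=-12
edi=6-1=5
cmp edi, 0  (cmp 5,0)
jne start: taken
ecx=(-12)^15=-5
ecx=(-5)&127=123
ecx=123-16=107
edi=5-1=4
cmp edi, 0  (cmp 4,0)
jne start: taken
ecx=107^15=100
ecx=100&127=100
ecx=100-16=84
edi=4-1=3
cmp edi, 0  (cmp 3,0)
jne start: taken
ecx=84^15=91
ecx=91&127=91
ecx=91-16=75
edi=3-1=2
cmp edi, 0  (cmp 2,0)
jne start: taken
ecx=75^15=68
ecx=68&127=68
ecx=68-16=52
edi=2-1=1
cmp edi, 0  (cmp 1,0)
jne start: taken
ecx=52^15=59
ecx=59&127=59
ecx=59-16=43
edi=1-1=0
cmp edi, 0  (cmp 0,0)
jne start: not taken
ecx=43|20=63
halt.
Total executed instructions: 40.

40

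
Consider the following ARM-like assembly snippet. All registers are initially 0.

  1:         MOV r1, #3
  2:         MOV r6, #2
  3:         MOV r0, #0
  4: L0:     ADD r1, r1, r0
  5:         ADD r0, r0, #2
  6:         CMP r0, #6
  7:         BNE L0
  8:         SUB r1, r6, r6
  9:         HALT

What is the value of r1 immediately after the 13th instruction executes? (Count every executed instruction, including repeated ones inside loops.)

after MOV r1, #3: r1=3
after MOV r6, #2: r6=2
after MOV r0, #0: r0=0
after ADD r1, r1, r0: r1=3+0=3
after ADD r0, r0, #2: r0=0+2=2
CMP r0, #6  (cmp 2,6)
BNE L0: taken
after ADD r1, r1, r0: r1=3+2=5
after ADD r0, r0, #2: r0=2+2=4
CMP r0, #6  (cmp 4,6)
BNE L0: taken
after ADD r1, r1, r0: r1=5+4=9
after ADD r0, r0, #2: r0=4+2=6
After step 13: r1 = 9.

9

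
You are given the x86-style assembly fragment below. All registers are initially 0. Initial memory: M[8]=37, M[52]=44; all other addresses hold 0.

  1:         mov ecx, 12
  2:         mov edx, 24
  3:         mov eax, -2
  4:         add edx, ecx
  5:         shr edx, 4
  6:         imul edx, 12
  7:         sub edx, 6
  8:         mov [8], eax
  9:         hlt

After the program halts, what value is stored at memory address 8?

ecx=12
edx=24
eax=-2
edx=24+12=36
edx=36>>4=2
edx=2*12=24
edx=24-6=18
mov [8], eax → M[8]=-2
halt.

-2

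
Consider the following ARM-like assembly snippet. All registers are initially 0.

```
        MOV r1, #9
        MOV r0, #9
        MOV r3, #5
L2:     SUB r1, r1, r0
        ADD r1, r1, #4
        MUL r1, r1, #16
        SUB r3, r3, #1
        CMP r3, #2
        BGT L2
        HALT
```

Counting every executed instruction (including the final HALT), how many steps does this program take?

22

r1=9
r0=9
r3=5
r1=9-9=0
r1=0+4=4
r1=4*16=64
r3=5-1=4
CMP r3, #2  (cmp 4,2)
BGT L2: taken
r1=64-9=55
r1=55+4=59
r1=59*16=944
r3=4-1=3
CMP r3, #2  (cmp 3,2)
BGT L2: taken
r1=944-9=935
r1=935+4=939
r1=939*16=15024
r3=3-1=2
CMP r3, #2  (cmp 2,2)
BGT L2: not taken
halt.
Total executed instructions: 22.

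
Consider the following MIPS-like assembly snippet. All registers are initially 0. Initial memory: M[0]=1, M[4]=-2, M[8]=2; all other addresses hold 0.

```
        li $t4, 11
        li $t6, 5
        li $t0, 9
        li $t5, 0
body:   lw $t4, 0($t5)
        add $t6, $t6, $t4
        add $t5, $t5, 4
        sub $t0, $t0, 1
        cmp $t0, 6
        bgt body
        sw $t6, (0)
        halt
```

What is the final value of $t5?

li $t4, 11 → $t4=11
li $t6, 5 → $t6=5
li $t0, 9 → $t0=9
li $t5, 0 → $t5=0
lw $t4, 0($t5) → $t4=M[0]=1
add $t6, $t6, $t4 → $t6=5+1=6
add $t5, $t5, 4 → $t5=0+4=4
sub $t0, $t0, 1 → $t0=9-1=8
cmp $t0, 6  (cmp 8,6)
bgt body: taken
lw $t4, 0($t5) → $t4=M[4]=-2
add $t6, $t6, $t4 → $t6=6+(-2)=4
add $t5, $t5, 4 → $t5=4+4=8
sub $t0, $t0, 1 → $t0=8-1=7
cmp $t0, 6  (cmp 7,6)
bgt body: taken
lw $t4, 0($t5) → $t4=M[8]=2
add $t6, $t6, $t4 → $t6=4+2=6
add $t5, $t5, 4 → $t5=8+4=12
sub $t0, $t0, 1 → $t0=7-1=6
cmp $t0, 6  (cmp 6,6)
bgt body: not taken
sw $t6, (0) → M[0]=6
halt.

12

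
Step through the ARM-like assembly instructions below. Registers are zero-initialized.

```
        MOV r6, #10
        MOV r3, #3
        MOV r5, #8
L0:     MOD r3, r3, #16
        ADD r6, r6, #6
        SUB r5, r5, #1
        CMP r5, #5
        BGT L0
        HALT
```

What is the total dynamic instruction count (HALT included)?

after MOV r6, #10: r6=10
after MOV r3, #3: r3=3
after MOV r5, #8: r5=8
after MOD r3, r3, #16: r3=3%16=3
after ADD r6, r6, #6: r6=10+6=16
after SUB r5, r5, #1: r5=8-1=7
CMP r5, #5  (cmp 7,5)
BGT L0: taken
after MOD r3, r3, #16: r3=3%16=3
after ADD r6, r6, #6: r6=16+6=22
after SUB r5, r5, #1: r5=7-1=6
CMP r5, #5  (cmp 6,5)
BGT L0: taken
after MOD r3, r3, #16: r3=3%16=3
after ADD r6, r6, #6: r6=22+6=28
after SUB r5, r5, #1: r5=6-1=5
CMP r5, #5  (cmp 5,5)
BGT L0: not taken
halt.
Total executed instructions: 19.

19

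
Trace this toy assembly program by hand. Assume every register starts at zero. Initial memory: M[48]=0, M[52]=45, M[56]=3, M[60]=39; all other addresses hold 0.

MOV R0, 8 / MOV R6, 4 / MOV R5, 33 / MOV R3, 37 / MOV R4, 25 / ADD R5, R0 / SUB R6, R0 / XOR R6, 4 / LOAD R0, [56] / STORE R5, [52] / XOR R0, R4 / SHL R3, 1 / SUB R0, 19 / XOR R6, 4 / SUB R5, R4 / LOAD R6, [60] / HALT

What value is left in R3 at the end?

74

R0=8
R6=4
R5=33
R3=37
R4=25
R5=33+8=41
R6=4-8=-4
R6=(-4)^4=-8
R0=M[56]=3
STORE R5, [52] → M[52]=41
R0=3^25=26
R3=37<<1=74
R0=26-19=7
R6=(-8)^4=-4
R5=41-25=16
R6=M[60]=39
halt.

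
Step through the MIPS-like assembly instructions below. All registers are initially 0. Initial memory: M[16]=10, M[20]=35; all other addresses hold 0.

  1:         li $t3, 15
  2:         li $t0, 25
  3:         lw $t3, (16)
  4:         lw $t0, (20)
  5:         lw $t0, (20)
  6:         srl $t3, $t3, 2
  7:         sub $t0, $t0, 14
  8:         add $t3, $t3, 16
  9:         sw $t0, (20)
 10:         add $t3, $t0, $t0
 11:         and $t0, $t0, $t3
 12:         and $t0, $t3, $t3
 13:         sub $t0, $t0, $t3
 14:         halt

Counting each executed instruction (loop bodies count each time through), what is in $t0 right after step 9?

after li $t3, 15: $t3=15
after li $t0, 25: $t0=25
after lw $t3, (16): $t3=M[16]=10
after lw $t0, (20): $t0=M[20]=35
after lw $t0, (20): $t0=M[20]=35
after srl $t3, $t3, 2: $t3=10>>2=2
after sub $t0, $t0, 14: $t0=35-14=21
after add $t3, $t3, 16: $t3=2+16=18
sw $t0, (20) → M[20]=21
After step 9: $t0 = 21.

21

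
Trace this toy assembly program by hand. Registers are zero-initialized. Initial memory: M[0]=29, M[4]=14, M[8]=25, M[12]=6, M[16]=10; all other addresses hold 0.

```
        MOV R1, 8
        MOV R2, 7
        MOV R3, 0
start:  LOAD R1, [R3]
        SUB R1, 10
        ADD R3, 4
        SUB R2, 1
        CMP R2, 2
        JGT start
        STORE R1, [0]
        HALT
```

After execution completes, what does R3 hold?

MOV R1, 8 → R1=8
MOV R2, 7 → R2=7
MOV R3, 0 → R3=0
LOAD R1, [R3] → R1=M[0]=29
SUB R1, 10 → R1=29-10=19
ADD R3, 4 → R3=0+4=4
SUB R2, 1 → R2=7-1=6
CMP R2, 2  (cmp 6,2)
JGT start: taken
LOAD R1, [R3] → R1=M[4]=14
SUB R1, 10 → R1=14-10=4
ADD R3, 4 → R3=4+4=8
SUB R2, 1 → R2=6-1=5
CMP R2, 2  (cmp 5,2)
JGT start: taken
LOAD R1, [R3] → R1=M[8]=25
SUB R1, 10 → R1=25-10=15
ADD R3, 4 → R3=8+4=12
SUB R2, 1 → R2=5-1=4
CMP R2, 2  (cmp 4,2)
JGT start: taken
LOAD R1, [R3] → R1=M[12]=6
SUB R1, 10 → R1=6-10=-4
ADD R3, 4 → R3=12+4=16
SUB R2, 1 → R2=4-1=3
CMP R2, 2  (cmp 3,2)
JGT start: taken
LOAD R1, [R3] → R1=M[16]=10
SUB R1, 10 → R1=10-10=0
ADD R3, 4 → R3=16+4=20
SUB R2, 1 → R2=3-1=2
CMP R2, 2  (cmp 2,2)
JGT start: not taken
STORE R1, [0] → M[0]=0
halt.

20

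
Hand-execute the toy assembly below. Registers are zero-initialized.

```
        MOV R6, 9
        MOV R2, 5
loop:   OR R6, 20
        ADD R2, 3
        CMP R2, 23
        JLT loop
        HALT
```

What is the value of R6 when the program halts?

29

after MOV R6, 9: R6=9
after MOV R2, 5: R2=5
after OR R6, 20: R6=9|20=29
after ADD R2, 3: R2=5+3=8
CMP R2, 23  (cmp 8,23)
JLT loop: taken
after OR R6, 20: R6=29|20=29
after ADD R2, 3: R2=8+3=11
CMP R2, 23  (cmp 11,23)
JLT loop: taken
after OR R6, 20: R6=29|20=29
after ADD R2, 3: R2=11+3=14
CMP R2, 23  (cmp 14,23)
JLT loop: taken
after OR R6, 20: R6=29|20=29
after ADD R2, 3: R2=14+3=17
CMP R2, 23  (cmp 17,23)
JLT loop: taken
after OR R6, 20: R6=29|20=29
after ADD R2, 3: R2=17+3=20
CMP R2, 23  (cmp 20,23)
JLT loop: taken
after OR R6, 20: R6=29|20=29
after ADD R2, 3: R2=20+3=23
CMP R2, 23  (cmp 23,23)
JLT loop: not taken
halt.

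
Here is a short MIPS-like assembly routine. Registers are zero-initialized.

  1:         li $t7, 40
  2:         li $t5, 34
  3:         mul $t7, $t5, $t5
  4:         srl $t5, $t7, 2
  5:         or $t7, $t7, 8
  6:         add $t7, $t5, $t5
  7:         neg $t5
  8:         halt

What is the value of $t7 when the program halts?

578

li $t7, 40 → $t7=40
li $t5, 34 → $t5=34
mul $t7, $t5, $t5 → $t7=34*34=1156
srl $t5, $t7, 2 → $t5=1156>>2=289
or $t7, $t7, 8 → $t7=1156|8=1164
add $t7, $t5, $t5 → $t7=289+289=578
neg $t5 → $t5=-(289)=-289
halt.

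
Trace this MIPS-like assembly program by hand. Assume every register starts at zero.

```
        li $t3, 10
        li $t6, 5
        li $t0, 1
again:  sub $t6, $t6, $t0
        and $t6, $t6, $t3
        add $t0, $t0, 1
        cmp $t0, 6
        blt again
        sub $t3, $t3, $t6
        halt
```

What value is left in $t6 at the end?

0

after li $t3, 10: $t3=10
after li $t6, 5: $t6=5
after li $t0, 1: $t0=1
after sub $t6, $t6, $t0: $t6=5-1=4
after and $t6, $t6, $t3: $t6=4&10=0
after add $t0, $t0, 1: $t0=1+1=2
cmp $t0, 6  (cmp 2,6)
blt again: taken
after sub $t6, $t6, $t0: $t6=0-2=-2
after and $t6, $t6, $t3: $t6=(-2)&10=10
after add $t0, $t0, 1: $t0=2+1=3
cmp $t0, 6  (cmp 3,6)
blt again: taken
after sub $t6, $t6, $t0: $t6=10-3=7
after and $t6, $t6, $t3: $t6=7&10=2
after add $t0, $t0, 1: $t0=3+1=4
cmp $t0, 6  (cmp 4,6)
blt again: taken
after sub $t6, $t6, $t0: $t6=2-4=-2
after and $t6, $t6, $t3: $t6=(-2)&10=10
after add $t0, $t0, 1: $t0=4+1=5
cmp $t0, 6  (cmp 5,6)
blt again: taken
after sub $t6, $t6, $t0: $t6=10-5=5
after and $t6, $t6, $t3: $t6=5&10=0
after add $t0, $t0, 1: $t0=5+1=6
cmp $t0, 6  (cmp 6,6)
blt again: not taken
after sub $t3, $t3, $t6: $t3=10-0=10
halt.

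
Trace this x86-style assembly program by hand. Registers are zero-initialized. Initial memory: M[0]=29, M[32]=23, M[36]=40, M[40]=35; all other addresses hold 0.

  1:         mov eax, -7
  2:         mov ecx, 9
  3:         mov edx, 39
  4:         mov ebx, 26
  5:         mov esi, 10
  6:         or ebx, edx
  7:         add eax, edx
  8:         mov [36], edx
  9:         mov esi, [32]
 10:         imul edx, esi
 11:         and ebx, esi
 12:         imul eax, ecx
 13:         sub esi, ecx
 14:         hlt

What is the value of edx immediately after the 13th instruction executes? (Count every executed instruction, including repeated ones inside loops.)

after mov eax, -7: eax=-7
after mov ecx, 9: ecx=9
after mov edx, 39: edx=39
after mov ebx, 26: ebx=26
after mov esi, 10: esi=10
after or ebx, edx: ebx=26|39=63
after add eax, edx: eax=(-7)+39=32
mov [36], edx → M[36]=39
after mov esi, [32]: esi=M[32]=23
after imul edx, esi: edx=39*23=897
after and ebx, esi: ebx=63&23=23
after imul eax, ecx: eax=32*9=288
after sub esi, ecx: esi=23-9=14
After step 13: edx = 897.

897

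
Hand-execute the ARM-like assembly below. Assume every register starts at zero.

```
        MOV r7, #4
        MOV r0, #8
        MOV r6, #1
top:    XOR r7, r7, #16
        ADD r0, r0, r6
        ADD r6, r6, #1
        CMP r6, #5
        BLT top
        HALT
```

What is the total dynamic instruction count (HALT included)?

24

after MOV r7, #4: r7=4
after MOV r0, #8: r0=8
after MOV r6, #1: r6=1
after XOR r7, r7, #16: r7=4^16=20
after ADD r0, r0, r6: r0=8+1=9
after ADD r6, r6, #1: r6=1+1=2
CMP r6, #5  (cmp 2,5)
BLT top: taken
after XOR r7, r7, #16: r7=20^16=4
after ADD r0, r0, r6: r0=9+2=11
after ADD r6, r6, #1: r6=2+1=3
CMP r6, #5  (cmp 3,5)
BLT top: taken
after XOR r7, r7, #16: r7=4^16=20
after ADD r0, r0, r6: r0=11+3=14
after ADD r6, r6, #1: r6=3+1=4
CMP r6, #5  (cmp 4,5)
BLT top: taken
after XOR r7, r7, #16: r7=20^16=4
after ADD r0, r0, r6: r0=14+4=18
after ADD r6, r6, #1: r6=4+1=5
CMP r6, #5  (cmp 5,5)
BLT top: not taken
halt.
Total executed instructions: 24.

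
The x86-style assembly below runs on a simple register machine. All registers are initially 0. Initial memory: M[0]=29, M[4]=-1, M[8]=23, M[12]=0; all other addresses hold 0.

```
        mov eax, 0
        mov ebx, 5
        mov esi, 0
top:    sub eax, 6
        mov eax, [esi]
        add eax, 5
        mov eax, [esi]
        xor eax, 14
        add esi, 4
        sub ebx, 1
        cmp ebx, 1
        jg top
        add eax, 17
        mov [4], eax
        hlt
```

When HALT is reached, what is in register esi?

after mov eax, 0: eax=0
after mov ebx, 5: ebx=5
after mov esi, 0: esi=0
after sub eax, 6: eax=0-6=-6
after mov eax, [esi]: eax=M[0]=29
after add eax, 5: eax=29+5=34
after mov eax, [esi]: eax=M[0]=29
after xor eax, 14: eax=29^14=19
after add esi, 4: esi=0+4=4
after sub ebx, 1: ebx=5-1=4
cmp ebx, 1  (cmp 4,1)
jg top: taken
after sub eax, 6: eax=19-6=13
after mov eax, [esi]: eax=M[4]=-1
after add eax, 5: eax=(-1)+5=4
after mov eax, [esi]: eax=M[4]=-1
after xor eax, 14: eax=(-1)^14=-15
after add esi, 4: esi=4+4=8
after sub ebx, 1: ebx=4-1=3
cmp ebx, 1  (cmp 3,1)
jg top: taken
after sub eax, 6: eax=(-15)-6=-21
after mov eax, [esi]: eax=M[8]=23
after add eax, 5: eax=23+5=28
after mov eax, [esi]: eax=M[8]=23
after xor eax, 14: eax=23^14=25
after add esi, 4: esi=8+4=12
after sub ebx, 1: ebx=3-1=2
cmp ebx, 1  (cmp 2,1)
jg top: taken
after sub eax, 6: eax=25-6=19
after mov eax, [esi]: eax=M[12]=0
after add eax, 5: eax=0+5=5
after mov eax, [esi]: eax=M[12]=0
after xor eax, 14: eax=0^14=14
after add esi, 4: esi=12+4=16
after sub ebx, 1: ebx=2-1=1
cmp ebx, 1  (cmp 1,1)
jg top: not taken
after add eax, 17: eax=14+17=31
mov [4], eax → M[4]=31
halt.

16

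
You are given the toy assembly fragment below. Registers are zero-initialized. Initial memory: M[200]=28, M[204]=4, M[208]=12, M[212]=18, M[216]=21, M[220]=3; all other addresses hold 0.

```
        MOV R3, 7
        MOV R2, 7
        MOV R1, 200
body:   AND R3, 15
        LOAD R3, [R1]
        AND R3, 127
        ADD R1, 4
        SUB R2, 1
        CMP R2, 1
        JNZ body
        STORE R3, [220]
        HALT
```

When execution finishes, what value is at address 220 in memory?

after MOV R3, 7: R3=7
after MOV R2, 7: R2=7
after MOV R1, 200: R1=200
after AND R3, 15: R3=7&15=7
after LOAD R3, [R1]: R3=M[200]=28
after AND R3, 127: R3=28&127=28
after ADD R1, 4: R1=200+4=204
after SUB R2, 1: R2=7-1=6
CMP R2, 1  (cmp 6,1)
JNZ body: taken
after AND R3, 15: R3=28&15=12
after LOAD R3, [R1]: R3=M[204]=4
after AND R3, 127: R3=4&127=4
after ADD R1, 4: R1=204+4=208
after SUB R2, 1: R2=6-1=5
CMP R2, 1  (cmp 5,1)
JNZ body: taken
after AND R3, 15: R3=4&15=4
after LOAD R3, [R1]: R3=M[208]=12
after AND R3, 127: R3=12&127=12
after ADD R1, 4: R1=208+4=212
after SUB R2, 1: R2=5-1=4
CMP R2, 1  (cmp 4,1)
JNZ body: taken
after AND R3, 15: R3=12&15=12
after LOAD R3, [R1]: R3=M[212]=18
after AND R3, 127: R3=18&127=18
after ADD R1, 4: R1=212+4=216
after SUB R2, 1: R2=4-1=3
CMP R2, 1  (cmp 3,1)
JNZ body: taken
after AND R3, 15: R3=18&15=2
after LOAD R3, [R1]: R3=M[216]=21
after AND R3, 127: R3=21&127=21
after ADD R1, 4: R1=216+4=220
after SUB R2, 1: R2=3-1=2
CMP R2, 1  (cmp 2,1)
JNZ body: taken
after AND R3, 15: R3=21&15=5
after LOAD R3, [R1]: R3=M[220]=3
after AND R3, 127: R3=3&127=3
after ADD R1, 4: R1=220+4=224
after SUB R2, 1: R2=2-1=1
CMP R2, 1  (cmp 1,1)
JNZ body: not taken
STORE R3, [220] → M[220]=3
halt.

3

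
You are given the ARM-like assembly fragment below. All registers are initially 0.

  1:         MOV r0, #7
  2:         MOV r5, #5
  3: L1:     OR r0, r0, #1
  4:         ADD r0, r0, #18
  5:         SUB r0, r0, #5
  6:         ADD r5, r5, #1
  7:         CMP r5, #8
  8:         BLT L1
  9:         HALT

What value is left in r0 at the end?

after MOV r0, #7: r0=7
after MOV r5, #5: r5=5
after OR r0, r0, #1: r0=7|1=7
after ADD r0, r0, #18: r0=7+18=25
after SUB r0, r0, #5: r0=25-5=20
after ADD r5, r5, #1: r5=5+1=6
CMP r5, #8  (cmp 6,8)
BLT L1: taken
after OR r0, r0, #1: r0=20|1=21
after ADD r0, r0, #18: r0=21+18=39
after SUB r0, r0, #5: r0=39-5=34
after ADD r5, r5, #1: r5=6+1=7
CMP r5, #8  (cmp 7,8)
BLT L1: taken
after OR r0, r0, #1: r0=34|1=35
after ADD r0, r0, #18: r0=35+18=53
after SUB r0, r0, #5: r0=53-5=48
after ADD r5, r5, #1: r5=7+1=8
CMP r5, #8  (cmp 8,8)
BLT L1: not taken
halt.

48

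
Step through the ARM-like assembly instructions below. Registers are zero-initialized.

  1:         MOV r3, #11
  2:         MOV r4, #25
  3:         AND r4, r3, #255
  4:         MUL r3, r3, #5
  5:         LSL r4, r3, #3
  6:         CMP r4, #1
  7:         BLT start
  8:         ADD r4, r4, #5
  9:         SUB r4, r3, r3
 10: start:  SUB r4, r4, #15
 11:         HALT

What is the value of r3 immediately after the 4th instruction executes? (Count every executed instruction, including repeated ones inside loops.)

55

after MOV r3, #11: r3=11
after MOV r4, #25: r4=25
after AND r4, r3, #255: r4=11&255=11
after MUL r3, r3, #5: r3=11*5=55
After step 4: r3 = 55.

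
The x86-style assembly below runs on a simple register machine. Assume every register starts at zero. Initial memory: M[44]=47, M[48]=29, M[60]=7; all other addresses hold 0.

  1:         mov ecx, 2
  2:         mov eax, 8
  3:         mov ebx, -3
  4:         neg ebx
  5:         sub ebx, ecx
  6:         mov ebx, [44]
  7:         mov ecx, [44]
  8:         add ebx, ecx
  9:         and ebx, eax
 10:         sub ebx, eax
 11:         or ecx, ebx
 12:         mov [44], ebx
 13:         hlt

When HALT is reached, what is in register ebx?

0

ecx=2
eax=8
ebx=-3
ebx=-(-3)=3
ebx=3-2=1
ebx=M[44]=47
ecx=M[44]=47
ebx=47+47=94
ebx=94&8=8
ebx=8-8=0
ecx=47|0=47
mov [44], ebx → M[44]=0
halt.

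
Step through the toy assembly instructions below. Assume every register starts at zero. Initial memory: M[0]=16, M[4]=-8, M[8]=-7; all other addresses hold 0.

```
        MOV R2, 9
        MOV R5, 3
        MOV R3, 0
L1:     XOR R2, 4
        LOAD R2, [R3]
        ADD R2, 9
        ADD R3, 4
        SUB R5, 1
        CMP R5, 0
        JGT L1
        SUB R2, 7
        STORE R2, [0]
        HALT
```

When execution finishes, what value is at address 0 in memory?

-5

R2=9
R5=3
R3=0
R2=9^4=13
R2=M[0]=16
R2=16+9=25
R3=0+4=4
R5=3-1=2
CMP R5, 0  (cmp 2,0)
JGT L1: taken
R2=25^4=29
R2=M[4]=-8
R2=(-8)+9=1
R3=4+4=8
R5=2-1=1
CMP R5, 0  (cmp 1,0)
JGT L1: taken
R2=1^4=5
R2=M[8]=-7
R2=(-7)+9=2
R3=8+4=12
R5=1-1=0
CMP R5, 0  (cmp 0,0)
JGT L1: not taken
R2=2-7=-5
STORE R2, [0] → M[0]=-5
halt.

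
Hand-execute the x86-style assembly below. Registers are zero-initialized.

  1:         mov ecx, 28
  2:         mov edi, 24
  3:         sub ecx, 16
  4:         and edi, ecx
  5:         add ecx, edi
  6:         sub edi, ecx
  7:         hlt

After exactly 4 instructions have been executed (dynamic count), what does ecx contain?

12

mov ecx, 28 → ecx=28
mov edi, 24 → edi=24
sub ecx, 16 → ecx=28-16=12
and edi, ecx → edi=24&12=8
After step 4: ecx = 12.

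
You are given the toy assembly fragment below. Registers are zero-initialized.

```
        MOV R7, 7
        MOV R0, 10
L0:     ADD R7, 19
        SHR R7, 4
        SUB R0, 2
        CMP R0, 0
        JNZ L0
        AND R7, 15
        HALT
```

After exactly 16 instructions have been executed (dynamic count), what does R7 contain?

after MOV R7, 7: R7=7
after MOV R0, 10: R0=10
after ADD R7, 19: R7=7+19=26
after SHR R7, 4: R7=26>>4=1
after SUB R0, 2: R0=10-2=8
CMP R0, 0  (cmp 8,0)
JNZ L0: taken
after ADD R7, 19: R7=1+19=20
after SHR R7, 4: R7=20>>4=1
after SUB R0, 2: R0=8-2=6
CMP R0, 0  (cmp 6,0)
JNZ L0: taken
after ADD R7, 19: R7=1+19=20
after SHR R7, 4: R7=20>>4=1
after SUB R0, 2: R0=6-2=4
CMP R0, 0  (cmp 4,0)
After step 16: R7 = 1.

1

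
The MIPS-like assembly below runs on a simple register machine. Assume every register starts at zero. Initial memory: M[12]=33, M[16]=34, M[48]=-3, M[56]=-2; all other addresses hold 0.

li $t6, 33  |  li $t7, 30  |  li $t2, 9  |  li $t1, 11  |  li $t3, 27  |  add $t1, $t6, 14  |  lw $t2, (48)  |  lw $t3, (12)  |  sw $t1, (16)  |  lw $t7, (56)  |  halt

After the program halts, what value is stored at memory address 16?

47

li $t6, 33 → $t6=33
li $t7, 30 → $t7=30
li $t2, 9 → $t2=9
li $t1, 11 → $t1=11
li $t3, 27 → $t3=27
add $t1, $t6, 14 → $t1=33+14=47
lw $t2, (48) → $t2=M[48]=-3
lw $t3, (12) → $t3=M[12]=33
sw $t1, (16) → M[16]=47
lw $t7, (56) → $t7=M[56]=-2
halt.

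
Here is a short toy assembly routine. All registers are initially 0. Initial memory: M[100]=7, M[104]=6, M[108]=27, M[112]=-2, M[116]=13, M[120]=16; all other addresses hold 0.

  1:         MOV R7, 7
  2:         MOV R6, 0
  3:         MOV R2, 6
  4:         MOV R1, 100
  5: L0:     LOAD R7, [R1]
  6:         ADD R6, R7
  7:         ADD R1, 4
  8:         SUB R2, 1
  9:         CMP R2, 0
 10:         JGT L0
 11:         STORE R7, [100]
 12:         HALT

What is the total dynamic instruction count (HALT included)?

MOV R7, 7 → R7=7
MOV R6, 0 → R6=0
MOV R2, 6 → R2=6
MOV R1, 100 → R1=100
LOAD R7, [R1] → R7=M[100]=7
ADD R6, R7 → R6=0+7=7
ADD R1, 4 → R1=100+4=104
SUB R2, 1 → R2=6-1=5
CMP R2, 0  (cmp 5,0)
JGT L0: taken
LOAD R7, [R1] → R7=M[104]=6
ADD R6, R7 → R6=7+6=13
ADD R1, 4 → R1=104+4=108
SUB R2, 1 → R2=5-1=4
CMP R2, 0  (cmp 4,0)
JGT L0: taken
LOAD R7, [R1] → R7=M[108]=27
ADD R6, R7 → R6=13+27=40
ADD R1, 4 → R1=108+4=112
SUB R2, 1 → R2=4-1=3
CMP R2, 0  (cmp 3,0)
JGT L0: taken
LOAD R7, [R1] → R7=M[112]=-2
ADD R6, R7 → R6=40+(-2)=38
ADD R1, 4 → R1=112+4=116
SUB R2, 1 → R2=3-1=2
CMP R2, 0  (cmp 2,0)
JGT L0: taken
LOAD R7, [R1] → R7=M[116]=13
ADD R6, R7 → R6=38+13=51
ADD R1, 4 → R1=116+4=120
SUB R2, 1 → R2=2-1=1
CMP R2, 0  (cmp 1,0)
JGT L0: taken
LOAD R7, [R1] → R7=M[120]=16
ADD R6, R7 → R6=51+16=67
ADD R1, 4 → R1=120+4=124
SUB R2, 1 → R2=1-1=0
CMP R2, 0  (cmp 0,0)
JGT L0: not taken
STORE R7, [100] → M[100]=16
halt.
Total executed instructions: 42.

42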